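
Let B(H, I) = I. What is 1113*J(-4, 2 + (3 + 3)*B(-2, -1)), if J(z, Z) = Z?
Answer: -4452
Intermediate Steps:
1113*J(-4, 2 + (3 + 3)*B(-2, -1)) = 1113*(2 + (3 + 3)*(-1)) = 1113*(2 + 6*(-1)) = 1113*(2 - 6) = 1113*(-4) = -4452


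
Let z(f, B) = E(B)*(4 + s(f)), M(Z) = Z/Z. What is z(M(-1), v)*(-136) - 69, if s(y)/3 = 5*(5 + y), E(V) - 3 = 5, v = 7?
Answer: -102341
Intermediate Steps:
E(V) = 8 (E(V) = 3 + 5 = 8)
M(Z) = 1
s(y) = 75 + 15*y (s(y) = 3*(5*(5 + y)) = 3*(25 + 5*y) = 75 + 15*y)
z(f, B) = 632 + 120*f (z(f, B) = 8*(4 + (75 + 15*f)) = 8*(79 + 15*f) = 632 + 120*f)
z(M(-1), v)*(-136) - 69 = (632 + 120*1)*(-136) - 69 = (632 + 120)*(-136) - 69 = 752*(-136) - 69 = -102272 - 69 = -102341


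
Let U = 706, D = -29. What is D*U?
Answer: -20474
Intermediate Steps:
D*U = -29*706 = -20474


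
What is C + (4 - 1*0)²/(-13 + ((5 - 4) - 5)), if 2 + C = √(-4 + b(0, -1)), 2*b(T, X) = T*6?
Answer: -50/17 + 2*I ≈ -2.9412 + 2.0*I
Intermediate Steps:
b(T, X) = 3*T (b(T, X) = (T*6)/2 = (6*T)/2 = 3*T)
C = -2 + 2*I (C = -2 + √(-4 + 3*0) = -2 + √(-4 + 0) = -2 + √(-4) = -2 + 2*I ≈ -2.0 + 2.0*I)
C + (4 - 1*0)²/(-13 + ((5 - 4) - 5)) = (-2 + 2*I) + (4 - 1*0)²/(-13 + ((5 - 4) - 5)) = (-2 + 2*I) + (4 + 0)²/(-13 + (1 - 5)) = (-2 + 2*I) + 4²/(-13 - 4) = (-2 + 2*I) + 16/(-17) = (-2 + 2*I) + 16*(-1/17) = (-2 + 2*I) - 16/17 = -50/17 + 2*I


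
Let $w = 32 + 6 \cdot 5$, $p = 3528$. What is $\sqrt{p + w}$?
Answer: $\sqrt{3590} \approx 59.917$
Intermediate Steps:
$w = 62$ ($w = 32 + 30 = 62$)
$\sqrt{p + w} = \sqrt{3528 + 62} = \sqrt{3590}$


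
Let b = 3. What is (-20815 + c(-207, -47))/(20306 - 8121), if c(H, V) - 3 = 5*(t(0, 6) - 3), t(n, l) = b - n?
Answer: -20812/12185 ≈ -1.7080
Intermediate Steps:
t(n, l) = 3 - n
c(H, V) = 3 (c(H, V) = 3 + 5*((3 - 1*0) - 3) = 3 + 5*((3 + 0) - 3) = 3 + 5*(3 - 3) = 3 + 5*0 = 3 + 0 = 3)
(-20815 + c(-207, -47))/(20306 - 8121) = (-20815 + 3)/(20306 - 8121) = -20812/12185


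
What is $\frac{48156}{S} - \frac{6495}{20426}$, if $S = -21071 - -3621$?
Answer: $- \frac{548486103}{178216850} \approx -3.0776$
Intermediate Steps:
$S = -17450$ ($S = -21071 + 3621 = -17450$)
$\frac{48156}{S} - \frac{6495}{20426} = \frac{48156}{-17450} - \frac{6495}{20426} = 48156 \left(- \frac{1}{17450}\right) - \frac{6495}{20426} = - \frac{24078}{8725} - \frac{6495}{20426} = - \frac{548486103}{178216850}$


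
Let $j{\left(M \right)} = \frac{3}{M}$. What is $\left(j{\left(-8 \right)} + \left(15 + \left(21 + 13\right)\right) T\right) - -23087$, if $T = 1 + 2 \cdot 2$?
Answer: $\frac{186653}{8} \approx 23332.0$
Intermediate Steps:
$T = 5$ ($T = 1 + 4 = 5$)
$\left(j{\left(-8 \right)} + \left(15 + \left(21 + 13\right)\right) T\right) - -23087 = \left(\frac{3}{-8} + \left(15 + \left(21 + 13\right)\right) 5\right) - -23087 = \left(3 \left(- \frac{1}{8}\right) + \left(15 + 34\right) 5\right) + 23087 = \left(- \frac{3}{8} + 49 \cdot 5\right) + 23087 = \left(- \frac{3}{8} + 245\right) + 23087 = \frac{1957}{8} + 23087 = \frac{186653}{8}$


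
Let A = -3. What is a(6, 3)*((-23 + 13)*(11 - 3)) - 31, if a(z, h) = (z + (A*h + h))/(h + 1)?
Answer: -31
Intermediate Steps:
a(z, h) = (z - 2*h)/(1 + h) (a(z, h) = (z + (-3*h + h))/(h + 1) = (z - 2*h)/(1 + h))
a(6, 3)*((-23 + 13)*(11 - 3)) - 31 = ((6 - 2*3)/(1 + 3))*((-23 + 13)*(11 - 3)) - 31 = ((6 - 6)/4)*(-10*8) - 31 = ((¼)*0)*(-80) - 31 = 0*(-80) - 31 = 0 - 31 = -31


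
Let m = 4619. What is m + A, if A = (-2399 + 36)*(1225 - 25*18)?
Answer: -1826706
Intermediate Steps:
A = -1831325 (A = -2363*(1225 - 450) = -2363*775 = -1831325)
m + A = 4619 - 1831325 = -1826706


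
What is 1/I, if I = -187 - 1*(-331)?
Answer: 1/144 ≈ 0.0069444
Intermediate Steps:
I = 144 (I = -187 + 331 = 144)
1/I = 1/144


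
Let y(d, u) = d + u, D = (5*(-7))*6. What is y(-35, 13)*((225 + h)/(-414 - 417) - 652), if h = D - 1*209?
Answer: 11915596/831 ≈ 14339.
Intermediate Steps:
D = -210 (D = -35*6 = -210)
h = -419 (h = -210 - 1*209 = -210 - 209 = -419)
y(-35, 13)*((225 + h)/(-414 - 417) - 652) = (-35 + 13)*((225 - 419)/(-414 - 417) - 652) = -22*(-194/(-831) - 652) = -22*(-194*(-1/831) - 652) = -22*(194/831 - 652) = -22*(-541618/831) = 11915596/831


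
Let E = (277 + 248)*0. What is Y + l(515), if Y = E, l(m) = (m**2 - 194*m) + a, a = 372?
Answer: 165687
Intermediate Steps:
l(m) = 372 + m**2 - 194*m (l(m) = (m**2 - 194*m) + 372 = 372 + m**2 - 194*m)
E = 0 (E = 525*0 = 0)
Y = 0
Y + l(515) = 0 + (372 + 515**2 - 194*515) = 0 + (372 + 265225 - 99910) = 0 + 165687 = 165687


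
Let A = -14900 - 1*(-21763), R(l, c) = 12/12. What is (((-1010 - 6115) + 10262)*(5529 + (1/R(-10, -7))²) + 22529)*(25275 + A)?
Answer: 558241527182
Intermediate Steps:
R(l, c) = 1 (R(l, c) = 12*(1/12) = 1)
A = 6863 (A = -14900 + 21763 = 6863)
(((-1010 - 6115) + 10262)*(5529 + (1/R(-10, -7))²) + 22529)*(25275 + A) = (((-1010 - 6115) + 10262)*(5529 + (1/1)²) + 22529)*(25275 + 6863) = ((-7125 + 10262)*(5529 + 1²) + 22529)*32138 = (3137*(5529 + 1) + 22529)*32138 = (3137*5530 + 22529)*32138 = (17347610 + 22529)*32138 = 17370139*32138 = 558241527182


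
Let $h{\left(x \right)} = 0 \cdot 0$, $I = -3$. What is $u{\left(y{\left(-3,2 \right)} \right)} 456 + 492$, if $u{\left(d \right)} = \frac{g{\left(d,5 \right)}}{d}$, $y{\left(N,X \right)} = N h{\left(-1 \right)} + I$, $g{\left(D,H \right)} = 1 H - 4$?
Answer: $340$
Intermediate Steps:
$g{\left(D,H \right)} = -4 + H$ ($g{\left(D,H \right)} = H - 4 = -4 + H$)
$h{\left(x \right)} = 0$
$y{\left(N,X \right)} = -3$ ($y{\left(N,X \right)} = N 0 - 3 = 0 - 3 = -3$)
$u{\left(d \right)} = \frac{1}{d}$ ($u{\left(d \right)} = \frac{-4 + 5}{d} = 1 \frac{1}{d} = \frac{1}{d}$)
$u{\left(y{\left(-3,2 \right)} \right)} 456 + 492 = \frac{1}{-3} \cdot 456 + 492 = \left(- \frac{1}{3}\right) 456 + 492 = -152 + 492 = 340$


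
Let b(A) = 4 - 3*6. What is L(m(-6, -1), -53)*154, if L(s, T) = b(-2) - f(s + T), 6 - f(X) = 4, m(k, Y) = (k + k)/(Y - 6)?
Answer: -2464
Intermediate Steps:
m(k, Y) = 2*k/(-6 + Y) (m(k, Y) = (2*k)/(-6 + Y) = 2*k/(-6 + Y))
f(X) = 2 (f(X) = 6 - 1*4 = 6 - 4 = 2)
b(A) = -14 (b(A) = 4 - 18 = -14)
L(s, T) = -16 (L(s, T) = -14 - 1*2 = -14 - 2 = -16)
L(m(-6, -1), -53)*154 = -16*154 = -2464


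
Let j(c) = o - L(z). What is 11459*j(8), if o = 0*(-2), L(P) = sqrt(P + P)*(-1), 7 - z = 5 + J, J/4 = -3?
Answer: 22918*sqrt(7) ≈ 60635.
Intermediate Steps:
J = -12 (J = 4*(-3) = -12)
z = 14 (z = 7 - (5 - 12) = 7 - 1*(-7) = 7 + 7 = 14)
L(P) = -sqrt(2)*sqrt(P) (L(P) = sqrt(2*P)*(-1) = (sqrt(2)*sqrt(P))*(-1) = -sqrt(2)*sqrt(P))
o = 0
j(c) = 2*sqrt(7) (j(c) = 0 - (-1)*sqrt(2)*sqrt(14) = 0 - (-2)*sqrt(7) = 0 + 2*sqrt(7) = 2*sqrt(7))
11459*j(8) = 11459*(2*sqrt(7)) = 22918*sqrt(7)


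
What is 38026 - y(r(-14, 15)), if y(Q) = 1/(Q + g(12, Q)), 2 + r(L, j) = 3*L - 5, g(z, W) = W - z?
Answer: 4182861/110 ≈ 38026.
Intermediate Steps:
r(L, j) = -7 + 3*L (r(L, j) = -2 + (3*L - 5) = -2 + (-5 + 3*L) = -7 + 3*L)
y(Q) = 1/(-12 + 2*Q) (y(Q) = 1/(Q + (Q - 1*12)) = 1/(Q + (Q - 12)) = 1/(Q + (-12 + Q)) = 1/(-12 + 2*Q))
38026 - y(r(-14, 15)) = 38026 - 1/(2*(-6 + (-7 + 3*(-14)))) = 38026 - 1/(2*(-6 + (-7 - 42))) = 38026 - 1/(2*(-6 - 49)) = 38026 - 1/(2*(-55)) = 38026 - (-1)/(2*55) = 38026 - 1*(-1/110) = 38026 + 1/110 = 4182861/110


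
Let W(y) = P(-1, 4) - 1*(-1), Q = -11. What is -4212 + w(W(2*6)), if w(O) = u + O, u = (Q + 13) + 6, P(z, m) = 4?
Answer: -4199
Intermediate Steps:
W(y) = 5 (W(y) = 4 - 1*(-1) = 4 + 1 = 5)
u = 8 (u = (-11 + 13) + 6 = 2 + 6 = 8)
w(O) = 8 + O
-4212 + w(W(2*6)) = -4212 + (8 + 5) = -4212 + 13 = -4199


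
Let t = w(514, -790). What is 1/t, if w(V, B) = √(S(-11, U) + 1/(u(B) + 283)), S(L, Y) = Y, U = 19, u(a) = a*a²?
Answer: √94258292903389326/1338247946 ≈ 0.22942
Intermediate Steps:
u(a) = a³
w(V, B) = √(19 + 1/(283 + B³)) (w(V, B) = √(19 + 1/(B³ + 283)) = √(19 + 1/(283 + B³)))
t = 7*√94258292903389326/493038717 (t = √((5378 + 19*(-790)³)/(283 + (-790)³)) = √((5378 + 19*(-493039000))/(283 - 493039000)) = √((5378 - 9367741000)/(-493038717)) = √(-1/493038717*(-9367735622)) = √(9367735622/493038717) = 7*√94258292903389326/493038717 ≈ 4.3589)
1/t = 1/(7*√94258292903389326/493038717) = √94258292903389326/1338247946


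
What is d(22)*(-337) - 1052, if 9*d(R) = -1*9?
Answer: -715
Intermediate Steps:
d(R) = -1 (d(R) = (-1*9)/9 = (⅑)*(-9) = -1)
d(22)*(-337) - 1052 = -1*(-337) - 1052 = 337 - 1052 = -715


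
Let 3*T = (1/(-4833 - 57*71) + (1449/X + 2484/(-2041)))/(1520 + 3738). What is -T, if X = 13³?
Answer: 1707995569/48315281208480 ≈ 3.5351e-5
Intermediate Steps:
X = 2197
T = -1707995569/48315281208480 (T = ((1/(-4833 - 57*71) + (1449/2197 + 2484/(-2041)))/(1520 + 3738))/3 = ((1/(-4833 - 4047) + (1449*(1/2197) + 2484*(-1/2041)))/5258)/3 = ((1/(-8880) + (1449/2197 - 2484/2041))*(1/5258))/3 = ((-1/8880 - 192303/344929)*(1/5258))/3 = (-1707995569/3062969520*1/5258)/3 = (⅓)*(-1707995569/16105093736160) = -1707995569/48315281208480 ≈ -3.5351e-5)
-T = -1*(-1707995569/48315281208480) = 1707995569/48315281208480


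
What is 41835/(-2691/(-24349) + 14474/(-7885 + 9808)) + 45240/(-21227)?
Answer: 3197248914396435/583909407901 ≈ 5475.6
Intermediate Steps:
41835/(-2691/(-24349) + 14474/(-7885 + 9808)) + 45240/(-21227) = 41835/(-2691*(-1/24349) + 14474/1923) + 45240*(-1/21227) = 41835/(207/1873 + 14474*(1/1923)) - 45240/21227 = 41835/(207/1873 + 14474/1923) - 45240/21227 = 41835/(27507863/3601779) - 45240/21227 = 41835*(3601779/27507863) - 45240/21227 = 150680424465/27507863 - 45240/21227 = 3197248914396435/583909407901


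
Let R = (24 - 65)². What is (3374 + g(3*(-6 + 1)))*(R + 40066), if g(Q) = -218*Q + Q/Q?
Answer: 277408815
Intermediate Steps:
R = 1681 (R = (-41)² = 1681)
g(Q) = 1 - 218*Q (g(Q) = -218*Q + 1 = 1 - 218*Q)
(3374 + g(3*(-6 + 1)))*(R + 40066) = (3374 + (1 - 654*(-6 + 1)))*(1681 + 40066) = (3374 + (1 - 654*(-5)))*41747 = (3374 + (1 - 218*(-15)))*41747 = (3374 + (1 + 3270))*41747 = (3374 + 3271)*41747 = 6645*41747 = 277408815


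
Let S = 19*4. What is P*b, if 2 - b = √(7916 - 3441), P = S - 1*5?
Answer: 142 - 355*√179 ≈ -4607.6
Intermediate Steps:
S = 76
P = 71 (P = 76 - 1*5 = 76 - 5 = 71)
b = 2 - 5*√179 (b = 2 - √(7916 - 3441) = 2 - √4475 = 2 - 5*√179 ≈ -64.895)
P*b = 71*(2 - 5*√179) = 142 - 355*√179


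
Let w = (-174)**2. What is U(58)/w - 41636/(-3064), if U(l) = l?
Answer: 1358566/99963 ≈ 13.591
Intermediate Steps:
w = 30276
U(58)/w - 41636/(-3064) = 58/30276 - 41636/(-3064) = 58*(1/30276) - 41636*(-1/3064) = 1/522 + 10409/766 = 1358566/99963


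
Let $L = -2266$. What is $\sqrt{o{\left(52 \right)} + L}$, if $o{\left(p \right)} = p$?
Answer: $3 i \sqrt{246} \approx 47.053 i$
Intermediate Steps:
$\sqrt{o{\left(52 \right)} + L} = \sqrt{52 - 2266} = \sqrt{-2214} = 3 i \sqrt{246}$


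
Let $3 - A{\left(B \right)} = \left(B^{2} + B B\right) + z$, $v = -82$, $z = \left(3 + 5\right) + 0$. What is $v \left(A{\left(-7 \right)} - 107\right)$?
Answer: $17220$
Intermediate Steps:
$z = 8$ ($z = 8 + 0 = 8$)
$A{\left(B \right)} = -5 - 2 B^{2}$ ($A{\left(B \right)} = 3 - \left(\left(B^{2} + B B\right) + 8\right) = 3 - \left(\left(B^{2} + B^{2}\right) + 8\right) = 3 - \left(2 B^{2} + 8\right) = 3 - \left(8 + 2 B^{2}\right) = -5 - 2 B^{2}$)
$v \left(A{\left(-7 \right)} - 107\right) = - 82 \left(\left(-5 - 2 \left(-7\right)^{2}\right) - 107\right) = - 82 \left(\left(-5 - 98\right) - 107\right) = - 82 \left(-103 - 107\right) = \left(-82\right) \left(-210\right) = 17220$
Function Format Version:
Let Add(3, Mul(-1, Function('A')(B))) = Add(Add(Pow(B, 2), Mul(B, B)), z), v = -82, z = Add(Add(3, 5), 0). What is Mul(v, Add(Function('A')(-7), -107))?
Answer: 17220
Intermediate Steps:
z = 8 (z = Add(8, 0) = 8)
Function('A')(B) = Add(-5, Mul(-2, Pow(B, 2))) (Function('A')(B) = Add(3, Mul(-1, Add(Add(Pow(B, 2), Mul(B, B)), 8))) = Add(3, Mul(-1, Add(Add(Pow(B, 2), Pow(B, 2)), 8))) = Add(3, Mul(-1, Add(Mul(2, Pow(B, 2)), 8))) = Add(3, Mul(-1, Add(8, Mul(2, Pow(B, 2))))) = Add(3, Add(-8, Mul(-2, Pow(B, 2)))) = Add(-5, Mul(-2, Pow(B, 2))))
Mul(v, Add(Function('A')(-7), -107)) = Mul(-82, Add(Add(-5, Mul(-2, Pow(-7, 2))), -107)) = Mul(-82, Add(Add(-5, Mul(-2, 49)), -107)) = Mul(-82, Add(Add(-5, -98), -107)) = Mul(-82, Add(-103, -107)) = Mul(-82, -210) = 17220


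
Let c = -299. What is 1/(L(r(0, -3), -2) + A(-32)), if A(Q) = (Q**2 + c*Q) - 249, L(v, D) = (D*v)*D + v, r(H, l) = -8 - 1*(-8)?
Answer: 1/10343 ≈ 9.6684e-5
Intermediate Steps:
r(H, l) = 0 (r(H, l) = -8 + 8 = 0)
L(v, D) = v + v*D**2 (L(v, D) = v*D**2 + v = v + v*D**2)
A(Q) = -249 + Q**2 - 299*Q (A(Q) = (Q**2 - 299*Q) - 249 = -249 + Q**2 - 299*Q)
1/(L(r(0, -3), -2) + A(-32)) = 1/(0*(1 + (-2)**2) + (-249 + (-32)**2 - 299*(-32))) = 1/(0*(1 + 4) + (-249 + 1024 + 9568)) = 1/(0*5 + 10343) = 1/(0 + 10343) = 1/10343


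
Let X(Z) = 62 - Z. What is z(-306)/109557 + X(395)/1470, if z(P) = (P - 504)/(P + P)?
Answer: -1640659/7242935 ≈ -0.22652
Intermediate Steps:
z(P) = (-504 + P)/(2*P) (z(P) = (-504 + P)/((2*P)) = (-504 + P)*(1/(2*P)) = (-504 + P)/(2*P))
z(-306)/109557 + X(395)/1470 = ((½)*(-504 - 306)/(-306))/109557 + (62 - 1*395)/1470 = ((½)*(-1/306)*(-810))*(1/109557) + (62 - 395)*(1/1470) = (45/34)*(1/109557) - 333*1/1470 = 5/413882 - 111/490 = -1640659/7242935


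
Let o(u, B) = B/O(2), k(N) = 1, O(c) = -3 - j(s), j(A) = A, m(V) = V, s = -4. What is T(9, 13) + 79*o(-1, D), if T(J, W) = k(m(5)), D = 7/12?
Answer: 565/12 ≈ 47.083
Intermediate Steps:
D = 7/12 (D = 7*(1/12) = 7/12 ≈ 0.58333)
O(c) = 1 (O(c) = -3 - 1*(-4) = -3 + 4 = 1)
o(u, B) = B (o(u, B) = B/1 = B*1 = B)
T(J, W) = 1
T(9, 13) + 79*o(-1, D) = 1 + 79*(7/12) = 1 + 553/12 = 565/12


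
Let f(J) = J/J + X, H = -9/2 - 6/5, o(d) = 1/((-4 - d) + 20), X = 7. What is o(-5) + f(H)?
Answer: 169/21 ≈ 8.0476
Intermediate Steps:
o(d) = 1/(16 - d)
H = -57/10 (H = -9*½ - 6*⅕ = -9/2 - 6/5 = -57/10 ≈ -5.7000)
f(J) = 8 (f(J) = J/J + 7 = 1 + 7 = 8)
o(-5) + f(H) = -1/(-16 - 5) + 8 = -1/(-21) + 8 = -1*(-1/21) + 8 = 1/21 + 8 = 169/21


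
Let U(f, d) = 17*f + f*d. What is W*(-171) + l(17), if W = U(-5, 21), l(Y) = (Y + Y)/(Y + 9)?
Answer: 422387/13 ≈ 32491.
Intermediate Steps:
l(Y) = 2*Y/(9 + Y) (l(Y) = (2*Y)/(9 + Y) = 2*Y/(9 + Y))
U(f, d) = 17*f + d*f
W = -190 (W = -5*(17 + 21) = -5*38 = -190)
W*(-171) + l(17) = -190*(-171) + 2*17/(9 + 17) = 32490 + 2*17/26 = 32490 + 2*17*(1/26) = 32490 + 17/13 = 422387/13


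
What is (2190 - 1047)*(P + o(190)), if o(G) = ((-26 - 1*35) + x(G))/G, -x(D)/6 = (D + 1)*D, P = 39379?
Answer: 8302990887/190 ≈ 4.3700e+7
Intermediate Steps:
x(D) = -6*D*(1 + D) (x(D) = -6*(D + 1)*D = -6*(1 + D)*D = -6*D*(1 + D))
o(G) = (-61 - 6*G*(1 + G))/G (o(G) = ((-26 - 1*35) - 6*G*(1 + G))/G = ((-26 - 35) - 6*G*(1 + G))/G = (-61 - 6*G*(1 + G))/G)
(2190 - 1047)*(P + o(190)) = (2190 - 1047)*(39379 + (-6 - 61/190 - 6*190)) = 1143*(39379 + (-6 - 61*1/190 - 1140)) = 1143*(39379 + (-6 - 61/190 - 1140)) = 1143*(39379 - 217801/190) = 1143*(7264209/190) = 8302990887/190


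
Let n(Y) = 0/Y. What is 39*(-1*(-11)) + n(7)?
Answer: 429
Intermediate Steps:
n(Y) = 0
39*(-1*(-11)) + n(7) = 39*(-1*(-11)) + 0 = 39*11 + 0 = 429 + 0 = 429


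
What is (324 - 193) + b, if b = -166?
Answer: -35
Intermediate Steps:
(324 - 193) + b = (324 - 193) - 166 = 131 - 166 = -35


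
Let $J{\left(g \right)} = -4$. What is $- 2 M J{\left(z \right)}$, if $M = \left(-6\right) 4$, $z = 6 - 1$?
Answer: $-192$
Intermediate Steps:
$z = 5$ ($z = 6 - 1 = 5$)
$M = -24$
$- 2 M J{\left(z \right)} = \left(-2\right) \left(-24\right) \left(-4\right) = 48 \left(-4\right) = -192$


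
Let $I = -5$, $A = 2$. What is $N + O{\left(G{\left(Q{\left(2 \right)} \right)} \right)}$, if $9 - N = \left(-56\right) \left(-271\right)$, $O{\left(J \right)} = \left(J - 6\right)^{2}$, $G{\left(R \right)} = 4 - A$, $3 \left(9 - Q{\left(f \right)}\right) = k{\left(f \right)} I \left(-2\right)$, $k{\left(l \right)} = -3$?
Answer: $-15151$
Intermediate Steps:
$Q{\left(f \right)} = 19$ ($Q{\left(f \right)} = 9 - \frac{\left(-3\right) \left(-5\right) \left(-2\right)}{3} = 9 - \frac{15 \left(-2\right)}{3} = 9 - -10 = 9 + 10 = 19$)
$G{\left(R \right)} = 2$ ($G{\left(R \right)} = 4 - 2 = 2$)
$O{\left(J \right)} = \left(-6 + J\right)^{2}$
$N = -15167$ ($N = 9 - \left(-56\right) \left(-271\right) = 9 - 15176 = -15167$)
$N + O{\left(G{\left(Q{\left(2 \right)} \right)} \right)} = -15167 + \left(-6 + 2\right)^{2} = -15167 + \left(-4\right)^{2} = -15167 + 16 = -15151$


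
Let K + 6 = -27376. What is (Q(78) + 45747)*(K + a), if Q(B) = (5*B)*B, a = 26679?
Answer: -53545401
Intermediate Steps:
K = -27382 (K = -6 - 27376 = -27382)
Q(B) = 5*B²
(Q(78) + 45747)*(K + a) = (5*78² + 45747)*(-27382 + 26679) = (5*6084 + 45747)*(-703) = (30420 + 45747)*(-703) = 76167*(-703) = -53545401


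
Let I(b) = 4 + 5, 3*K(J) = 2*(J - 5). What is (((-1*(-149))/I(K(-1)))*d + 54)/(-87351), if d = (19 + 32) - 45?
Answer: -460/262053 ≈ -0.0017554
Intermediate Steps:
K(J) = -10/3 + 2*J/3 (K(J) = (2*(J - 5))/3 = (2*(-5 + J))/3 = (-10 + 2*J)/3 = -10/3 + 2*J/3)
I(b) = 9
d = 6 (d = 51 - 45 = 6)
(((-1*(-149))/I(K(-1)))*d + 54)/(-87351) = ((-1*(-149)/9)*6 + 54)/(-87351) = ((149*(⅑))*6 + 54)*(-1/87351) = ((149/9)*6 + 54)*(-1/87351) = (298/3 + 54)*(-1/87351) = (460/3)*(-1/87351) = -460/262053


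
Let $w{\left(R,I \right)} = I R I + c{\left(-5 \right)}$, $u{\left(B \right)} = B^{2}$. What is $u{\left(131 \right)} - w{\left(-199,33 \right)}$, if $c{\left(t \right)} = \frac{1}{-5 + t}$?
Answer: $\frac{2338721}{10} \approx 2.3387 \cdot 10^{5}$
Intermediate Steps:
$w{\left(R,I \right)} = - \frac{1}{10} + R I^{2}$ ($w{\left(R,I \right)} = I R I + \frac{1}{-5 - 5} = R I^{2} + \frac{1}{-10} = R I^{2} - \frac{1}{10} = - \frac{1}{10} + R I^{2}$)
$u{\left(131 \right)} - w{\left(-199,33 \right)} = 131^{2} - \left(- \frac{1}{10} - 199 \cdot 33^{2}\right) = 17161 - \left(- \frac{1}{10} - 216711\right) = 17161 - - \frac{2167111}{10} = 17161 + \frac{2167111}{10} = \frac{2338721}{10}$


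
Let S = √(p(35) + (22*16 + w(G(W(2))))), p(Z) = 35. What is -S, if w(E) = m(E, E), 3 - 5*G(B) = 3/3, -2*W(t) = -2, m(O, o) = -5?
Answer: -√382 ≈ -19.545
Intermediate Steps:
W(t) = 1 (W(t) = -½*(-2) = 1)
G(B) = ⅖ (G(B) = ⅗ - 3/(5*3) = ⅗ - ⅕*1 = ⅗ - ⅕ = ⅖)
w(E) = -5
S = √382 (S = √(35 + (22*16 - 5)) = √(35 + (352 - 5)) = √(35 + 347) = √382 ≈ 19.545)
-S = -√382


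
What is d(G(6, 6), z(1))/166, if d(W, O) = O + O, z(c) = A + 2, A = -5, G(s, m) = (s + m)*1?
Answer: -3/83 ≈ -0.036145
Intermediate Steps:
G(s, m) = m + s (G(s, m) = (m + s)*1 = m + s)
z(c) = -3 (z(c) = -5 + 2 = -3)
d(W, O) = 2*O
d(G(6, 6), z(1))/166 = (2*(-3))/166 = -6*1/166 = -3/83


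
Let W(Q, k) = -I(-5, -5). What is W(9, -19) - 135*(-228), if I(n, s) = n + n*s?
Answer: 30760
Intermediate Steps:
W(Q, k) = -20 (W(Q, k) = -(-5)*(1 - 5) = -(-5)*(-4) = -1*20 = -20)
W(9, -19) - 135*(-228) = -20 - 135*(-228) = -20 + 30780 = 30760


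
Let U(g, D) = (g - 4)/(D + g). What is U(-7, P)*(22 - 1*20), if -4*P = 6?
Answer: 44/17 ≈ 2.5882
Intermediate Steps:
P = -3/2 (P = -¼*6 = -3/2 ≈ -1.5000)
U(g, D) = (-4 + g)/(D + g)
U(-7, P)*(22 - 1*20) = ((-4 - 7)/(-3/2 - 7))*(22 - 1*20) = (-11/(-17/2))*(22 - 20) = -2/17*(-11)*2 = (22/17)*2 = 44/17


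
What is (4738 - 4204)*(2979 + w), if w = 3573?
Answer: 3498768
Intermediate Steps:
(4738 - 4204)*(2979 + w) = (4738 - 4204)*(2979 + 3573) = 534*6552 = 3498768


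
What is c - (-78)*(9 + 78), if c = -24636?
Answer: -17850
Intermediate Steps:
c - (-78)*(9 + 78) = -24636 - (-78)*(9 + 78) = -24636 - (-78)*87 = -24636 - 1*(-6786) = -24636 + 6786 = -17850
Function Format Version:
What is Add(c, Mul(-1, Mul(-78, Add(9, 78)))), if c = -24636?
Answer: -17850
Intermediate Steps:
Add(c, Mul(-1, Mul(-78, Add(9, 78)))) = Add(-24636, Mul(-1, Mul(-78, Add(9, 78)))) = Add(-24636, Mul(-1, Mul(-78, 87))) = Add(-24636, Mul(-1, -6786)) = Add(-24636, 6786) = -17850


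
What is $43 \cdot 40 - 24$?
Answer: $1696$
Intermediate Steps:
$43 \cdot 40 - 24 = 1720 - 24 = 1696$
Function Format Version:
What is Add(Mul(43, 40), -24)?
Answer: 1696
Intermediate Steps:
Add(Mul(43, 40), -24) = Add(1720, -24) = 1696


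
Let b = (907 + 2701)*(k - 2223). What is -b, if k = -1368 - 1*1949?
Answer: 19988320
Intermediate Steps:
k = -3317 (k = -1368 - 1949 = -3317)
b = -19988320 (b = (907 + 2701)*(-3317 - 2223) = 3608*(-5540) = -19988320)
-b = -1*(-19988320) = 19988320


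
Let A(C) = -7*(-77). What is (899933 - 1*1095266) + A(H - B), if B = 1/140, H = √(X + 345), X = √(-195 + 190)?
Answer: -194794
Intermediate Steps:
X = I*√5 (X = √(-5) = I*√5 ≈ 2.2361*I)
H = √(345 + I*√5) (H = √(I*√5 + 345) = √(345 + I*√5) ≈ 18.574 + 0.06019*I)
B = 1/140 ≈ 0.0071429
A(C) = 539
(899933 - 1*1095266) + A(H - B) = (899933 - 1*1095266) + 539 = (899933 - 1095266) + 539 = -195333 + 539 = -194794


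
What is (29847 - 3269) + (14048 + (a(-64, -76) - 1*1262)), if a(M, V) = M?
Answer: 39300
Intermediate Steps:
(29847 - 3269) + (14048 + (a(-64, -76) - 1*1262)) = (29847 - 3269) + (14048 + (-64 - 1*1262)) = 26578 + (14048 + (-64 - 1262)) = 26578 + (14048 - 1326) = 26578 + 12722 = 39300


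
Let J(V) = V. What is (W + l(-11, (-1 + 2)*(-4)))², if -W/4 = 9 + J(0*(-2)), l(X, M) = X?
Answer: 2209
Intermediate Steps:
W = -36 (W = -4*(9 + 0*(-2)) = -4*(9 + 0) = -4*9 = -36)
(W + l(-11, (-1 + 2)*(-4)))² = (-36 - 11)² = (-47)² = 2209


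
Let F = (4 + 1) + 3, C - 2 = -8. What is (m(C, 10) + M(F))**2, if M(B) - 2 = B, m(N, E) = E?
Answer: 400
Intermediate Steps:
C = -6 (C = 2 - 8 = -6)
F = 8 (F = 5 + 3 = 8)
M(B) = 2 + B
(m(C, 10) + M(F))**2 = (10 + (2 + 8))**2 = (10 + 10)**2 = 20**2 = 400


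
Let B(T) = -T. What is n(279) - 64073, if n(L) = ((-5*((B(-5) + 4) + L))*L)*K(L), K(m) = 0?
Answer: -64073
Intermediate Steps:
n(L) = 0 (n(L) = ((-5*((-1*(-5) + 4) + L))*L)*0 = ((-5*((5 + 4) + L))*L)*0 = ((-5*(9 + L))*L)*0 = ((-45 - 5*L)*L)*0 = (L*(-45 - 5*L))*0 = 0)
n(279) - 64073 = 0 - 64073 = -64073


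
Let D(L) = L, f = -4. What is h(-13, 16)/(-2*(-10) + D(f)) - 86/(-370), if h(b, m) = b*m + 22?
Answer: -16861/1480 ≈ -11.393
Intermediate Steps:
h(b, m) = 22 + b*m
h(-13, 16)/(-2*(-10) + D(f)) - 86/(-370) = (22 - 13*16)/(-2*(-10) - 4) - 86/(-370) = (22 - 208)/(20 - 4) - 86*(-1/370) = -186/16 + 43/185 = -186*1/16 + 43/185 = -93/8 + 43/185 = -16861/1480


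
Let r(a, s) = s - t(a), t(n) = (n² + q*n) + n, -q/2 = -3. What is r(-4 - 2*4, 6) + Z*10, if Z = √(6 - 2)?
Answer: -34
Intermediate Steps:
q = 6 (q = -2*(-3) = 6)
t(n) = n² + 7*n (t(n) = (n² + 6*n) + n = n² + 7*n)
Z = 2 (Z = √4 = 2)
r(a, s) = s - a*(7 + a)
r(-4 - 2*4, 6) + Z*10 = (6 - (-4 - 2*4)*(7 + (-4 - 2*4))) + 2*10 = (6 - (-4 - 8)*(7 + (-4 - 8))) + 20 = (6 - 1*(-12)*(7 - 12)) + 20 = (6 - 1*(-12)*(-5)) + 20 = (6 - 60) + 20 = -54 + 20 = -34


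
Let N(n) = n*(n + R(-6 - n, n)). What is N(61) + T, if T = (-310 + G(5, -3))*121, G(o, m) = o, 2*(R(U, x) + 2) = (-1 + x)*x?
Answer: 78324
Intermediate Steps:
R(U, x) = -2 + x*(-1 + x)/2 (R(U, x) = -2 + ((-1 + x)*x)/2 = -2 + (x*(-1 + x))/2 = -2 + x*(-1 + x)/2)
N(n) = n*(-2 + n/2 + n²/2) (N(n) = n*(n + (-2 + n²/2 - n/2)) = n*(-2 + n/2 + n²/2))
T = -36905 (T = (-310 + 5)*121 = -305*121 = -36905)
N(61) + T = (½)*61*(-4 + 61 + 61²) - 36905 = (½)*61*(-4 + 61 + 3721) - 36905 = (½)*61*3778 - 36905 = 115229 - 36905 = 78324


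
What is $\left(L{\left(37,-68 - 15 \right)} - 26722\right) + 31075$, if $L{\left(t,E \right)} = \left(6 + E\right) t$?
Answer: $1504$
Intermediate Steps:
$L{\left(t,E \right)} = t \left(6 + E\right)$
$\left(L{\left(37,-68 - 15 \right)} - 26722\right) + 31075 = \left(37 \left(6 - 83\right) - 26722\right) + 31075 = \left(37 \left(-77\right) - 26722\right) + 31075 = \left(-2849 - 26722\right) + 31075 = -29571 + 31075 = 1504$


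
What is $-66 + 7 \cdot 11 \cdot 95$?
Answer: $7249$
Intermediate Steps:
$-66 + 7 \cdot 11 \cdot 95 = -66 + 77 \cdot 95 = -66 + 7315 = 7249$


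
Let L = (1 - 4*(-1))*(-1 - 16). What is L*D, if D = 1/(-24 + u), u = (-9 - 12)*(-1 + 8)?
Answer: 85/171 ≈ 0.49708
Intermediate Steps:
u = -147 (u = -21*7 = -147)
D = -1/171 (D = 1/(-24 - 147) = 1/(-171) = -1/171 ≈ -0.0058480)
L = -85 (L = (1 + 4)*(-17) = 5*(-17) = -85)
L*D = -85*(-1/171) = 85/171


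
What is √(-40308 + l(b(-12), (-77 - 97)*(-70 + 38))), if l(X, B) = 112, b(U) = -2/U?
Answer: 2*I*√10049 ≈ 200.49*I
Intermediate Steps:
√(-40308 + l(b(-12), (-77 - 97)*(-70 + 38))) = √(-40308 + 112) = √(-40196) = 2*I*√10049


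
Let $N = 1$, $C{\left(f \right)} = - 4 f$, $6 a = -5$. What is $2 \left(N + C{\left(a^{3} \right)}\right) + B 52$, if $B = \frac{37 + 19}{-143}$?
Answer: $- \frac{4079}{297} \approx -13.734$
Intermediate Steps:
$a = - \frac{5}{6}$ ($a = \frac{1}{6} \left(-5\right) = - \frac{5}{6} \approx -0.83333$)
$B = - \frac{56}{143}$ ($B = 56 \left(- \frac{1}{143}\right) = - \frac{56}{143} \approx -0.39161$)
$2 \left(N + C{\left(a^{3} \right)}\right) + B 52 = 2 \left(1 - 4 \left(- \frac{5}{6}\right)^{3}\right) - \frac{224}{11} = 2 \left(1 - - \frac{125}{54}\right) - \frac{224}{11} = 2 \left(1 + \frac{125}{54}\right) - \frac{224}{11} = 2 \cdot \frac{179}{54} - \frac{224}{11} = \frac{179}{27} - \frac{224}{11} = - \frac{4079}{297}$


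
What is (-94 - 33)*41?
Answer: -5207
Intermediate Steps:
(-94 - 33)*41 = -127*41 = -5207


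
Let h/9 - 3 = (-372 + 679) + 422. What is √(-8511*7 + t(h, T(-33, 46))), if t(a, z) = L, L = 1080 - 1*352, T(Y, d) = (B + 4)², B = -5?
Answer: 7*I*√1201 ≈ 242.59*I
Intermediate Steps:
h = 6588 (h = 27 + 9*((-372 + 679) + 422) = 27 + 9*(307 + 422) = 27 + 9*729 = 27 + 6561 = 6588)
T(Y, d) = 1 (T(Y, d) = (-5 + 4)² = (-1)² = 1)
L = 728 (L = 1080 - 352 = 728)
t(a, z) = 728
√(-8511*7 + t(h, T(-33, 46))) = √(-8511*7 + 728) = √(-59577 + 728) = √(-58849) = 7*I*√1201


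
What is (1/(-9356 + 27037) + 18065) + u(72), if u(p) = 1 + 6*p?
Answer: 327063139/17681 ≈ 18498.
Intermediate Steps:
(1/(-9356 + 27037) + 18065) + u(72) = (1/(-9356 + 27037) + 18065) + (1 + 6*72) = (1/17681 + 18065) + (1 + 432) = (1/17681 + 18065) + 433 = 319407266/17681 + 433 = 327063139/17681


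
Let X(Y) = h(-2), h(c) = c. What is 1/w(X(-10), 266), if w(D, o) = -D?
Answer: 1/2 ≈ 0.50000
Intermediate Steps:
X(Y) = -2
1/w(X(-10), 266) = 1/(-1*(-2)) = 1/2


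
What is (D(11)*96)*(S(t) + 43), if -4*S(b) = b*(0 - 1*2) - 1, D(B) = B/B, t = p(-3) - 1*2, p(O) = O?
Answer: 3912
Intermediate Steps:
t = -5 (t = -3 - 1*2 = -3 - 2 = -5)
D(B) = 1
S(b) = ¼ + b/2 (S(b) = -(b*(0 - 1*2) - 1)/4 = -(b*(0 - 2) - 1)/4 = -(b*(-2) - 1)/4 = -(-2*b - 1)/4 = -(-1 - 2*b)/4 = ¼ + b/2)
(D(11)*96)*(S(t) + 43) = (1*96)*((¼ + (½)*(-5)) + 43) = 96*((¼ - 5/2) + 43) = 96*(-9/4 + 43) = 96*(163/4) = 3912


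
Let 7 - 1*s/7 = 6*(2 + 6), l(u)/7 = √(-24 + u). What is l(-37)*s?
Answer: -2009*I*√61 ≈ -15691.0*I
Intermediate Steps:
l(u) = 7*√(-24 + u)
s = -287 (s = 49 - 42*(2 + 6) = 49 - 42*8 = 49 - 7*48 = 49 - 336 = -287)
l(-37)*s = (7*√(-24 - 37))*(-287) = (7*√(-61))*(-287) = (7*(I*√61))*(-287) = (7*I*√61)*(-287) = -2009*I*√61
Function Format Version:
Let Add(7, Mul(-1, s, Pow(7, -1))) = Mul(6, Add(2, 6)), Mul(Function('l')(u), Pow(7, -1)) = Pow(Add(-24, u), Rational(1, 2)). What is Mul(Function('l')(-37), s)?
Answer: Mul(-2009, I, Pow(61, Rational(1, 2))) ≈ Mul(-15691., I)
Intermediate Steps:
Function('l')(u) = Mul(7, Pow(Add(-24, u), Rational(1, 2)))
s = -287 (s = Add(49, Mul(-7, Mul(6, Add(2, 6)))) = Add(49, Mul(-7, Mul(6, 8))) = Add(49, Mul(-7, 48)) = Add(49, -336) = -287)
Mul(Function('l')(-37), s) = Mul(Mul(7, Pow(Add(-24, -37), Rational(1, 2))), -287) = Mul(Mul(7, Pow(-61, Rational(1, 2))), -287) = Mul(Mul(7, Mul(I, Pow(61, Rational(1, 2)))), -287) = Mul(Mul(7, I, Pow(61, Rational(1, 2))), -287) = Mul(-2009, I, Pow(61, Rational(1, 2)))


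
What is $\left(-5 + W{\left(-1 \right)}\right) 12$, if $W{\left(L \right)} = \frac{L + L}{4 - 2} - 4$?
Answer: $-120$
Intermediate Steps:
$W{\left(L \right)} = -4 + L$ ($W{\left(L \right)} = \frac{2 L}{2} - 4 = 2 L \frac{1}{2} - 4 = L - 4 = -4 + L$)
$\left(-5 + W{\left(-1 \right)}\right) 12 = \left(-5 - 5\right) 12 = \left(-10\right) 12 = -120$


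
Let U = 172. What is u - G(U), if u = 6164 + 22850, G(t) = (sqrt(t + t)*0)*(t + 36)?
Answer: 29014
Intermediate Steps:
G(t) = 0 (G(t) = (sqrt(2*t)*0)*(36 + t) = ((sqrt(2)*sqrt(t))*0)*(36 + t) = 0*(36 + t) = 0)
u = 29014
u - G(U) = 29014 - 1*0 = 29014 + 0 = 29014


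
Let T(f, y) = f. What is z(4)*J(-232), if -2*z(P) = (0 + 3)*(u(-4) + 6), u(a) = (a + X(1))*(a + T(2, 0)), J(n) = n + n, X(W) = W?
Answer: 8352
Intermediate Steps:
J(n) = 2*n
u(a) = (1 + a)*(2 + a) (u(a) = (a + 1)*(a + 2) = (1 + a)*(2 + a))
z(P) = -18 (z(P) = -(0 + 3)*((2 + (-4)² + 3*(-4)) + 6)/2 = -3*((2 + 16 - 12) + 6)/2 = -3*(6 + 6)/2 = -3*12/2 = -½*36 = -18)
z(4)*J(-232) = -36*(-232) = -18*(-464) = 8352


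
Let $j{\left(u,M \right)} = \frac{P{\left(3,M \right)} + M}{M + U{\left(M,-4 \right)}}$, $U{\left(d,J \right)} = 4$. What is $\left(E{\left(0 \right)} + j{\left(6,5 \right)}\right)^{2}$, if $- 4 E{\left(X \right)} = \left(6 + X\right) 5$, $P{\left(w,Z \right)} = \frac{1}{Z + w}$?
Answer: $\frac{249001}{5184} \approx 48.033$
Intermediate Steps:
$E{\left(X \right)} = - \frac{15}{2} - \frac{5 X}{4}$ ($E{\left(X \right)} = - \frac{\left(6 + X\right) 5}{4} = - \frac{30 + 5 X}{4} = - \frac{15}{2} - \frac{5 X}{4}$)
$j{\left(u,M \right)} = \frac{M + \frac{1}{3 + M}}{4 + M}$ ($j{\left(u,M \right)} = \frac{\frac{1}{M + 3} + M}{M + 4} = \frac{\frac{1}{3 + M} + M}{4 + M} = \frac{M + \frac{1}{3 + M}}{4 + M}$)
$\left(E{\left(0 \right)} + j{\left(6,5 \right)}\right)^{2} = \left(\left(- \frac{15}{2} - 0\right) + \frac{1 + 5 \left(3 + 5\right)}{\left(3 + 5\right) \left(4 + 5\right)}\right)^{2} = \left(\left(- \frac{15}{2} + 0\right) + \frac{1 + 5 \cdot 8}{8 \cdot 9}\right)^{2} = \left(- \frac{15}{2} + \frac{1}{8} \cdot \frac{1}{9} \left(1 + 40\right)\right)^{2} = \left(- \frac{15}{2} + \frac{1}{8} \cdot \frac{1}{9} \cdot 41\right)^{2} = \left(- \frac{15}{2} + \frac{41}{72}\right)^{2} = \left(- \frac{499}{72}\right)^{2} = \frac{249001}{5184}$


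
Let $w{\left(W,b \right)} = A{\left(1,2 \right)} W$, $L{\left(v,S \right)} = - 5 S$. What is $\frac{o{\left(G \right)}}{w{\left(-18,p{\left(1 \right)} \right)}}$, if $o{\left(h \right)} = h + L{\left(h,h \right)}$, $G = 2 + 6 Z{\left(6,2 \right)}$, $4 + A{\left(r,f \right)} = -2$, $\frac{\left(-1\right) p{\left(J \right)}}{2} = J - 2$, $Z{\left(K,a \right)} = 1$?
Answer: $- \frac{8}{27} \approx -0.2963$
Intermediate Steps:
$p{\left(J \right)} = 4 - 2 J$ ($p{\left(J \right)} = - 2 \left(J - 2\right) = - 2 \left(-2 + J\right) = 4 - 2 J$)
$A{\left(r,f \right)} = -6$ ($A{\left(r,f \right)} = -4 - 2 = -6$)
$w{\left(W,b \right)} = - 6 W$
$G = 8$ ($G = 2 + 6 \cdot 1 = 2 + 6 = 8$)
$o{\left(h \right)} = - 4 h$ ($o{\left(h \right)} = h - 5 h = - 4 h$)
$\frac{o{\left(G \right)}}{w{\left(-18,p{\left(1 \right)} \right)}} = \frac{\left(-4\right) 8}{\left(-6\right) \left(-18\right)} = - \frac{32}{108} = \left(-32\right) \frac{1}{108} = - \frac{8}{27}$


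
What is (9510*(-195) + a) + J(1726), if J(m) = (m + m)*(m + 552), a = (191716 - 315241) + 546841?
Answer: 6432522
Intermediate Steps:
a = 423316 (a = -123525 + 546841 = 423316)
J(m) = 2*m*(552 + m) (J(m) = (2*m)*(552 + m) = 2*m*(552 + m))
(9510*(-195) + a) + J(1726) = (9510*(-195) + 423316) + 2*1726*(552 + 1726) = (-1854450 + 423316) + 2*1726*2278 = -1431134 + 7863656 = 6432522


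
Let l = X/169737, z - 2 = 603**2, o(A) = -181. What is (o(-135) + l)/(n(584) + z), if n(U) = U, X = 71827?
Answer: -6130114/12363473343 ≈ -0.00049582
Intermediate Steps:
z = 363611 (z = 2 + 603**2 = 2 + 363609 = 363611)
l = 71827/169737 ≈ 0.42317
(o(-135) + l)/(n(584) + z) = (-181 + 71827/169737)/(584 + 363611) = -30650570/169737/364195 = -30650570/169737*1/364195 = -6130114/12363473343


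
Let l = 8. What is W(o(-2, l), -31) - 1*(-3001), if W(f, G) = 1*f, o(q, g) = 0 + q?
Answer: 2999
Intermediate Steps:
o(q, g) = q
W(f, G) = f
W(o(-2, l), -31) - 1*(-3001) = -2 - 1*(-3001) = -2 + 3001 = 2999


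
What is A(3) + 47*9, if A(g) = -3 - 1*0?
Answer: 420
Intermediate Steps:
A(g) = -3 (A(g) = -3 + 0 = -3)
A(3) + 47*9 = -3 + 47*9 = -3 + 423 = 420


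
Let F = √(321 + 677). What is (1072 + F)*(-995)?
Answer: -1066640 - 995*√998 ≈ -1.0981e+6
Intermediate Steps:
F = √998 ≈ 31.591
(1072 + F)*(-995) = (1072 + √998)*(-995) = -1066640 - 995*√998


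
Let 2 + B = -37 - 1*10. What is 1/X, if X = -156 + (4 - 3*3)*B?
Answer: 1/89 ≈ 0.011236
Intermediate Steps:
B = -49 (B = -2 + (-37 - 1*10) = -2 + (-37 - 10) = -2 - 47 = -49)
X = 89 (X = -156 + (4 - 3*3)*(-49) = -156 + (4 - 9)*(-49) = -156 - 5*(-49) = -156 + 245 = 89)
1/X = 1/89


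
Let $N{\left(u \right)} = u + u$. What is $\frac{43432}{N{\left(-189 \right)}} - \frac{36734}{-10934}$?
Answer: $- \frac{2352041}{21087} \approx -111.54$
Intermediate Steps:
$N{\left(u \right)} = 2 u$
$\frac{43432}{N{\left(-189 \right)}} - \frac{36734}{-10934} = \frac{43432}{2 \left(-189\right)} - \frac{36734}{-10934} = \frac{43432}{-378} - - \frac{18367}{5467} = 43432 \left(- \frac{1}{378}\right) + \frac{18367}{5467} = - \frac{21716}{189} + \frac{18367}{5467} = - \frac{2352041}{21087}$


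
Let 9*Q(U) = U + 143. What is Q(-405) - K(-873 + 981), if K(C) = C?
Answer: -1234/9 ≈ -137.11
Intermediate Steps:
Q(U) = 143/9 + U/9 (Q(U) = (U + 143)/9 = (143 + U)/9 = 143/9 + U/9)
Q(-405) - K(-873 + 981) = (143/9 + (⅑)*(-405)) - (-873 + 981) = (143/9 - 45) - 1*108 = -262/9 - 108 = -1234/9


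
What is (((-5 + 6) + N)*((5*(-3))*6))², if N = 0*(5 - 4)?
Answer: 8100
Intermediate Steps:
N = 0 (N = 0*1 = 0)
(((-5 + 6) + N)*((5*(-3))*6))² = (((-5 + 6) + 0)*((5*(-3))*6))² = ((1 + 0)*(-15*6))² = (1*(-90))² = (-90)² = 8100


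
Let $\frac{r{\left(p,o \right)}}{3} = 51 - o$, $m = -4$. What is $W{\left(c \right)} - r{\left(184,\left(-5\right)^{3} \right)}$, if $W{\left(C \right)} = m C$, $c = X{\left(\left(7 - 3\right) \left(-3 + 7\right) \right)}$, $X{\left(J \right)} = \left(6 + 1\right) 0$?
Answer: $-528$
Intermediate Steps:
$X{\left(J \right)} = 0$ ($X{\left(J \right)} = 7 \cdot 0 = 0$)
$c = 0$
$r{\left(p,o \right)} = 153 - 3 o$ ($r{\left(p,o \right)} = 3 \left(51 - o\right) = 153 - 3 o$)
$W{\left(C \right)} = - 4 C$
$W{\left(c \right)} - r{\left(184,\left(-5\right)^{3} \right)} = \left(-4\right) 0 - \left(153 - 3 \left(-5\right)^{3}\right) = 0 - \left(153 - -375\right) = 0 - \left(153 + 375\right) = 0 - 528 = -528$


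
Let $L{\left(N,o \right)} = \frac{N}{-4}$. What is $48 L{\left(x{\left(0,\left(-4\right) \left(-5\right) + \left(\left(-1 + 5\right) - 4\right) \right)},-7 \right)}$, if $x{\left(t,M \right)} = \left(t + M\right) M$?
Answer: $-4800$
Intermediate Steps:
$x{\left(t,M \right)} = M \left(M + t\right)$ ($x{\left(t,M \right)} = \left(M + t\right) M = M \left(M + t\right)$)
$L{\left(N,o \right)} = - \frac{N}{4}$ ($L{\left(N,o \right)} = N \left(- \frac{1}{4}\right) = - \frac{N}{4}$)
$48 L{\left(x{\left(0,\left(-4\right) \left(-5\right) + \left(\left(-1 + 5\right) - 4\right) \right)},-7 \right)} = 48 \left(- \frac{\left(\left(-4\right) \left(-5\right) + \left(\left(-1 + 5\right) - 4\right)\right) \left(\left(\left(-4\right) \left(-5\right) + \left(\left(-1 + 5\right) - 4\right)\right) + 0\right)}{4}\right) = 48 \left(- \frac{\left(20 + \left(4 - 4\right)\right) \left(\left(20 + \left(4 - 4\right)\right) + 0\right)}{4}\right) = 48 \left(- \frac{\left(20 + 0\right) \left(\left(20 + 0\right) + 0\right)}{4}\right) = 48 \left(- \frac{20 \left(20 + 0\right)}{4}\right) = 48 \left(- \frac{20 \cdot 20}{4}\right) = 48 \left(\left(- \frac{1}{4}\right) 400\right) = 48 \left(-100\right) = -4800$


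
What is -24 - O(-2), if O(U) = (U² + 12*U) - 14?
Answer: 10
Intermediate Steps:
O(U) = -14 + U² + 12*U
-24 - O(-2) = -24 - (-14 + (-2)² + 12*(-2)) = -24 - (-14 + 4 - 24) = -24 - 1*(-34) = -24 + 34 = 10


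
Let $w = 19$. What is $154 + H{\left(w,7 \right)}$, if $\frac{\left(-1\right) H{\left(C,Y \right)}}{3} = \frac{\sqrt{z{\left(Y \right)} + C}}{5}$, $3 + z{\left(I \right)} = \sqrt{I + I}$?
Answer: $154 - \frac{3 \sqrt{16 + \sqrt{14}}}{5} \approx 151.33$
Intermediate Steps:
$z{\left(I \right)} = -3 + \sqrt{2} \sqrt{I}$ ($z{\left(I \right)} = -3 + \sqrt{I + I} = -3 + \sqrt{2 I} = -3 + \sqrt{2} \sqrt{I}$)
$H{\left(C,Y \right)} = - \frac{3 \sqrt{-3 + C + \sqrt{2} \sqrt{Y}}}{5}$ ($H{\left(C,Y \right)} = - 3 \frac{\sqrt{\left(-3 + \sqrt{2} \sqrt{Y}\right) + C}}{5} = - 3 \sqrt{-3 + C + \sqrt{2} \sqrt{Y}} \frac{1}{5} = - 3 \frac{\sqrt{-3 + C + \sqrt{2} \sqrt{Y}}}{5} = - \frac{3 \sqrt{-3 + C + \sqrt{2} \sqrt{Y}}}{5}$)
$154 + H{\left(w,7 \right)} = 154 - \frac{3 \sqrt{-3 + 19 + \sqrt{2} \sqrt{7}}}{5} = 154 - \frac{3 \sqrt{-3 + 19 + \sqrt{14}}}{5} = 154 - \frac{3 \sqrt{16 + \sqrt{14}}}{5}$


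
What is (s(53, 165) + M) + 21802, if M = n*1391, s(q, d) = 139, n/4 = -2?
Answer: 10813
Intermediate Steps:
n = -8 (n = 4*(-2) = -8)
M = -11128 (M = -8*1391 = -11128)
(s(53, 165) + M) + 21802 = (139 - 11128) + 21802 = -10989 + 21802 = 10813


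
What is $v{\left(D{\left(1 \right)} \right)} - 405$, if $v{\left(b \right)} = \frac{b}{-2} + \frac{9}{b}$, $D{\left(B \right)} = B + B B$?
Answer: $- \frac{803}{2} \approx -401.5$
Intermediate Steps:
$D{\left(B \right)} = B + B^{2}$
$v{\left(b \right)} = \frac{9}{b} - \frac{b}{2}$ ($v{\left(b \right)} = b \left(- \frac{1}{2}\right) + \frac{9}{b} = - \frac{b}{2} + \frac{9}{b} = \frac{9}{b} - \frac{b}{2}$)
$v{\left(D{\left(1 \right)} \right)} - 405 = \left(\frac{9}{1 \left(1 + 1\right)} - \frac{1 \left(1 + 1\right)}{2}\right) - 405 = \left(\frac{9}{1 \cdot 2} - \frac{1 \cdot 2}{2}\right) - 405 = \left(\frac{9}{2} - 1\right) - 405 = \frac{7}{2} - 405 = - \frac{803}{2}$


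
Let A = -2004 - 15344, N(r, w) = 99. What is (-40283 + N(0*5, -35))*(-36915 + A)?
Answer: 2180504392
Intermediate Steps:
A = -17348
(-40283 + N(0*5, -35))*(-36915 + A) = (-40283 + 99)*(-36915 - 17348) = -40184*(-54263) = 2180504392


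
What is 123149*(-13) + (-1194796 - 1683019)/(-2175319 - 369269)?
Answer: -4073722201141/2544588 ≈ -1.6009e+6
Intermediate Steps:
123149*(-13) + (-1194796 - 1683019)/(-2175319 - 369269) = -1600937 - 2877815/(-2544588) = -1600937 - 2877815*(-1/2544588) = -1600937 + 2877815/2544588 = -4073722201141/2544588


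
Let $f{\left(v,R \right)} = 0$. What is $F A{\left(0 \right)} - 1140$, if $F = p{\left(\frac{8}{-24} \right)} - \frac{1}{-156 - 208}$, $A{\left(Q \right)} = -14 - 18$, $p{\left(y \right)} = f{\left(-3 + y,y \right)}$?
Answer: $- \frac{103748}{91} \approx -1140.1$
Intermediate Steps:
$p{\left(y \right)} = 0$
$A{\left(Q \right)} = -32$ ($A{\left(Q \right)} = -14 - 18 = -32$)
$F = \frac{1}{364}$ ($F = 0 - \frac{1}{-156 - 208} = 0 - \frac{1}{-364} = 0 - - \frac{1}{364} = 0 + \frac{1}{364} = \frac{1}{364} \approx 0.0027473$)
$F A{\left(0 \right)} - 1140 = \frac{1}{364} \left(-32\right) - 1140 = - \frac{8}{91} - 1140 = - \frac{103748}{91}$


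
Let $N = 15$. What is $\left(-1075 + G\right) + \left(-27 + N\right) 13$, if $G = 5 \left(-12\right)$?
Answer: $-1291$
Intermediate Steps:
$G = -60$
$\left(-1075 + G\right) + \left(-27 + N\right) 13 = \left(-1075 - 60\right) + \left(-27 + 15\right) 13 = -1135 - 156 = -1291$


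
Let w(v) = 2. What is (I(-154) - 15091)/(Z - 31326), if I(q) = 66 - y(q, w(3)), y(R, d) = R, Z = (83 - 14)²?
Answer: 4957/8855 ≈ 0.55980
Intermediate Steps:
Z = 4761 (Z = 69² = 4761)
I(q) = 66 - q
(I(-154) - 15091)/(Z - 31326) = ((66 - 1*(-154)) - 15091)/(4761 - 31326) = ((66 + 154) - 15091)/(-26565) = (220 - 15091)*(-1/26565) = -14871*(-1/26565) = 4957/8855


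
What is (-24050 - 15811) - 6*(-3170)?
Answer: -20841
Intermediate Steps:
(-24050 - 15811) - 6*(-3170) = -39861 + 19020 = -20841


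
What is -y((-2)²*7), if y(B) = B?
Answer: -28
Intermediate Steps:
-y((-2)²*7) = -(-2)²*7 = -4*7 = -1*28 = -28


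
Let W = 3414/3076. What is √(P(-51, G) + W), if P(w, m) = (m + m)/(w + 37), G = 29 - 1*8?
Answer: 3*I*√496774/1538 ≈ 1.3748*I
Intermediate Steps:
G = 21 (G = 29 - 8 = 21)
P(w, m) = 2*m/(37 + w) (P(w, m) = (2*m)/(37 + w) = 2*m/(37 + w))
W = 1707/1538 (W = 3414*(1/3076) = 1707/1538 ≈ 1.1099)
√(P(-51, G) + W) = √(2*21/(37 - 51) + 1707/1538) = √(2*21/(-14) + 1707/1538) = √(2*21*(-1/14) + 1707/1538) = √(-3 + 1707/1538) = √(-2907/1538) = 3*I*√496774/1538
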